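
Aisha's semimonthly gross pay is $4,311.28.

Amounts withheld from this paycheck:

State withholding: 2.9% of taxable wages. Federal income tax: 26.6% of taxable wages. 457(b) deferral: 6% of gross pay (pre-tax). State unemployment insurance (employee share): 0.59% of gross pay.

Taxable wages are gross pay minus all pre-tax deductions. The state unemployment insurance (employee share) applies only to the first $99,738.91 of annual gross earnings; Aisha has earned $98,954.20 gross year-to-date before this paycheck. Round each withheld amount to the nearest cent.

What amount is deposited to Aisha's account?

457(b) deferral: $4,311.28 × 0.06 = $258.68
Taxable wages = $4,311.28 − $258.68 = $4,052.60
Federal income tax: $4,052.60 × 0.266 = $1,077.99
State withholding: $4,052.60 × 0.029 = $117.53
State unemployment insurance (employee share): only $99,738.91 − $98,954.20 = $784.71 of this check is subject → $784.71 × 0.0059 = $4.63
Total deductions = $258.68 + $1,077.99 + $117.53 + $4.63 = $1,458.83
Net pay = $4,311.28 − $1,458.83 = $2,852.45

$2,852.45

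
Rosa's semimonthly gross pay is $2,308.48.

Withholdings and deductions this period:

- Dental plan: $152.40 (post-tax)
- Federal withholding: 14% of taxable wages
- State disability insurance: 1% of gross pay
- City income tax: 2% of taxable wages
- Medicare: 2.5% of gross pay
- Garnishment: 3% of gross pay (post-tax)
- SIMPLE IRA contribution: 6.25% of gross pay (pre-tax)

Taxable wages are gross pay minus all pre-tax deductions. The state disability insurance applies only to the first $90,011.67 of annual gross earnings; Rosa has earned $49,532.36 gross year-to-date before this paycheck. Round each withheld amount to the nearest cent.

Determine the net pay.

$1,515.49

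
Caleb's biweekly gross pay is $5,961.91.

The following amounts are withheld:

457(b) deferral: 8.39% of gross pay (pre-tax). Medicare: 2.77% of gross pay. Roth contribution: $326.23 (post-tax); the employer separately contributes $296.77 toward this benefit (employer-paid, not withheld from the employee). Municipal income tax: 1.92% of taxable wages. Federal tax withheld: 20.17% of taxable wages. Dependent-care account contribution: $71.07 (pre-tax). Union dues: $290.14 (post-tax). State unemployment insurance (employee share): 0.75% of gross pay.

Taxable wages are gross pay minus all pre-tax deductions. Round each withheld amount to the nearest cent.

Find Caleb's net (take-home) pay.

457(b) deferral: $5,961.91 × 0.0839 = $500.20
Dependent-care account contribution: $71.07
Pre-tax total = $500.20 + $71.07 = $571.27
Taxable wages = $5,961.91 − $571.27 = $5,390.64
Municipal income tax: $5,390.64 × 0.0192 = $103.50
Federal tax withheld: $5,390.64 × 0.2017 = $1,087.29
State unemployment insurance (employee share): $5,961.91 × 0.0075 = $44.71
Medicare: $5,961.91 × 0.0277 = $165.14
Roth contribution: $326.23
Union dues: $290.14
(Employer's $296.77 toward Roth contribution is not withheld from the employee.)
Total deductions = $500.20 + $71.07 + $103.50 + $1,087.29 + $44.71 + $165.14 + $326.23 + $290.14 = $2,588.28
Net pay = $5,961.91 − $2,588.28 = $3,373.63

$3,373.63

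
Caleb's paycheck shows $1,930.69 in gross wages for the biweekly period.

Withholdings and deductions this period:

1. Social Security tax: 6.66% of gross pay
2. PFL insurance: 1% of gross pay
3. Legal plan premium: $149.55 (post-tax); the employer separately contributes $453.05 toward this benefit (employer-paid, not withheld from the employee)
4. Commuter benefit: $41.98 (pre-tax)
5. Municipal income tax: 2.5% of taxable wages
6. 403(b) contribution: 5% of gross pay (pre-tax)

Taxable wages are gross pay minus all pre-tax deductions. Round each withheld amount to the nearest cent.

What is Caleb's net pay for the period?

$1,449.94

403(b) contribution: $1,930.69 × 0.05 = $96.53
Commuter benefit: $41.98
Pre-tax total = $96.53 + $41.98 = $138.51
Taxable wages = $1,930.69 − $138.51 = $1,792.18
Municipal income tax: $1,792.18 × 0.025 = $44.80
Social Security tax: $1,930.69 × 0.0666 = $128.58
PFL insurance: $1,930.69 × 0.01 = $19.31
Legal plan premium: $149.55
(Employer's $453.05 toward legal plan premium is not withheld from the employee.)
Total deductions = $96.53 + $41.98 + $44.80 + $128.58 + $19.31 + $149.55 = $480.75
Net pay = $1,930.69 − $480.75 = $1,449.94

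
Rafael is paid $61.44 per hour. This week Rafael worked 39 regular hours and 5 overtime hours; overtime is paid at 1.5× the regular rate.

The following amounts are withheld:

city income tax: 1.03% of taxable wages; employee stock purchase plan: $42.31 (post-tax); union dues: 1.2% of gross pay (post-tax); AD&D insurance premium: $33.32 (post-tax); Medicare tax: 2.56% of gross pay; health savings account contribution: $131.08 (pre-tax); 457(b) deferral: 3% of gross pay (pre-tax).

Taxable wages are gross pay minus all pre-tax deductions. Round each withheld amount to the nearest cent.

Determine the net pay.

Regular pay: 39 × $61.44 = $2396.16
Overtime pay: 5 × $61.44 × 1.5 = $460.80
Gross pay = $2396.16 + $460.80 = $2856.96
Health savings account contribution: $131.08
457(b) deferral: $2856.96 × 0.03 = $85.71
Pre-tax total = $131.08 + $85.71 = $216.79
Taxable wages = $2856.96 − $216.79 = $2640.17
City income tax: $2640.17 × 0.0103 = $27.19
Medicare tax: $2856.96 × 0.0256 = $73.14
Employee stock purchase plan: $42.31
AD&D insurance premium: $33.32
Union dues: $2856.96 × 0.012 = $34.28
Total deductions = $131.08 + $85.71 + $27.19 + $73.14 + $42.31 + $33.32 + $34.28 = $427.03
Net pay = $2856.96 − $427.03 = $2429.93

$2429.93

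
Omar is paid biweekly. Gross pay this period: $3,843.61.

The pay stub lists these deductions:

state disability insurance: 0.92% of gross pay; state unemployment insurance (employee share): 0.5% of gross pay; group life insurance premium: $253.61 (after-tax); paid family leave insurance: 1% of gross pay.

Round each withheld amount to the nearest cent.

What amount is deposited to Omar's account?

$3,496.98

State disability insurance: $3,843.61 × 0.0092 = $35.36
State unemployment insurance (employee share): $3,843.61 × 0.005 = $19.22
Paid family leave insurance: $3,843.61 × 0.01 = $38.44
Group life insurance premium: $253.61
Total deductions = $35.36 + $19.22 + $38.44 + $253.61 = $346.63
Net pay = $3,843.61 − $346.63 = $3,496.98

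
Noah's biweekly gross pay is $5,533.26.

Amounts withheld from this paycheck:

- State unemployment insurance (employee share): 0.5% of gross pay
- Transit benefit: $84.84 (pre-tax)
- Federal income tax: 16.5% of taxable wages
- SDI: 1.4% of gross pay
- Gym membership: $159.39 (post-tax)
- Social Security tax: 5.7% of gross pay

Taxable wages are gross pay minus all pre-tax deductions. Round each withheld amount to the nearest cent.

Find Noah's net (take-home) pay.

$3,969.50

Transit benefit: $84.84
Taxable wages = $5,533.26 − $84.84 = $5,448.42
Federal income tax: $5,448.42 × 0.165 = $898.99
SDI: $5,533.26 × 0.014 = $77.47
Social Security tax: $5,533.26 × 0.057 = $315.40
State unemployment insurance (employee share): $5,533.26 × 0.005 = $27.67
Gym membership: $159.39
Total deductions = $84.84 + $898.99 + $77.47 + $315.40 + $27.67 + $159.39 = $1,563.76
Net pay = $5,533.26 − $1,563.76 = $3,969.50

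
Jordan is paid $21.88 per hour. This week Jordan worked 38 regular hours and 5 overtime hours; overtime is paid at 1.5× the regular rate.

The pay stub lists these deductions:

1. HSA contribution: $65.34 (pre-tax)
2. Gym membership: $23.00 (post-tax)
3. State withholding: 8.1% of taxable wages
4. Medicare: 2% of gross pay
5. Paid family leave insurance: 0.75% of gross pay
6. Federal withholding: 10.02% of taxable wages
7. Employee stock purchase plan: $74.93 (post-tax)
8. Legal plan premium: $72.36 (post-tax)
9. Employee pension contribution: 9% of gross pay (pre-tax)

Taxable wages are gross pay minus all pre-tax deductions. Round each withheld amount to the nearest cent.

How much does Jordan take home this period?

Regular pay: 38 × $21.88 = $831.44
Overtime pay: 5 × $21.88 × 1.5 = $164.10
Gross pay = $831.44 + $164.10 = $995.54
Employee pension contribution: $995.54 × 0.09 = $89.60
HSA contribution: $65.34
Pre-tax total = $89.60 + $65.34 = $154.94
Taxable wages = $995.54 − $154.94 = $840.60
State withholding: $840.60 × 0.081 = $68.09
Federal withholding: $840.60 × 0.1002 = $84.23
Paid family leave insurance: $995.54 × 0.0075 = $7.47
Medicare: $995.54 × 0.02 = $19.91
Gym membership: $23.00
Employee stock purchase plan: $74.93
Legal plan premium: $72.36
Total deductions = $89.60 + $65.34 + $68.09 + $84.23 + $7.47 + $19.91 + $23.00 + $74.93 + $72.36 = $504.93
Net pay = $995.54 − $504.93 = $490.61

$490.61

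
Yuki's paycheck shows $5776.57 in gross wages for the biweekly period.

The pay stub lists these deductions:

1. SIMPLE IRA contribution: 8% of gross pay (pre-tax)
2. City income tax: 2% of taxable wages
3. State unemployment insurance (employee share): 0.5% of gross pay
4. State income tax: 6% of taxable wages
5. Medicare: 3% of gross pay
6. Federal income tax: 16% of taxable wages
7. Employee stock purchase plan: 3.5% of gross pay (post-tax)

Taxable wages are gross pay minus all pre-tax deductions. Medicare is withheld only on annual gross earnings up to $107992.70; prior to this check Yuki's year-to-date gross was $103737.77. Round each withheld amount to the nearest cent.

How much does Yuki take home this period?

$3680.26

SIMPLE IRA contribution: $5776.57 × 0.08 = $462.13
Taxable wages = $5776.57 − $462.13 = $5314.44
Federal income tax: $5314.44 × 0.16 = $850.31
State income tax: $5314.44 × 0.06 = $318.87
City income tax: $5314.44 × 0.02 = $106.29
State unemployment insurance (employee share): $5776.57 × 0.005 = $28.88
Medicare: only $107992.70 − $103737.77 = $4254.93 of this check is subject → $4254.93 × 0.03 = $127.65
Employee stock purchase plan: $5776.57 × 0.035 = $202.18
Total deductions = $462.13 + $850.31 + $318.87 + $106.29 + $28.88 + $127.65 + $202.18 = $2096.31
Net pay = $5776.57 − $2096.31 = $3680.26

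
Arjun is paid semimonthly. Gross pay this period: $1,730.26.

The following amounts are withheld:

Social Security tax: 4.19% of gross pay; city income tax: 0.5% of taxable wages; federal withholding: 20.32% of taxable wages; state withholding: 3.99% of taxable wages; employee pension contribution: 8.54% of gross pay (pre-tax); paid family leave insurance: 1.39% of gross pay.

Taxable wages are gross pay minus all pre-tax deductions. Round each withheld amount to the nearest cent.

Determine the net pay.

$1,093.34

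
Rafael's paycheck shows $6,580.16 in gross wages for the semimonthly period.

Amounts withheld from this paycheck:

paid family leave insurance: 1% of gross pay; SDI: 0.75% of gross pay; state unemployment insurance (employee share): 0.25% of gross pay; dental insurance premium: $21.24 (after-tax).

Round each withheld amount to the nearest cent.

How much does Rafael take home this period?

Paid family leave insurance: $6,580.16 × 0.01 = $65.80
SDI: $6,580.16 × 0.0075 = $49.35
State unemployment insurance (employee share): $6,580.16 × 0.0025 = $16.45
Dental insurance premium: $21.24
Total deductions = $65.80 + $49.35 + $16.45 + $21.24 = $152.84
Net pay = $6,580.16 − $152.84 = $6,427.32

$6,427.32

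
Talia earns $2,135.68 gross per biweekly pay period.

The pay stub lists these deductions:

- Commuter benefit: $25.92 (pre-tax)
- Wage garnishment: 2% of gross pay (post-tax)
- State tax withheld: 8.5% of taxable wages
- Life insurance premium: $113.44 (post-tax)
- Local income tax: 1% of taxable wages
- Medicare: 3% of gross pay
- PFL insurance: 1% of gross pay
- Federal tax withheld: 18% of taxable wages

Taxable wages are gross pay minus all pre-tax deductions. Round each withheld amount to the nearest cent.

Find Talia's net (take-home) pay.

$1,287.99

Commuter benefit: $25.92
Taxable wages = $2,135.68 − $25.92 = $2,109.76
State tax withheld: $2,109.76 × 0.085 = $179.33
Local income tax: $2,109.76 × 0.01 = $21.10
Federal tax withheld: $2,109.76 × 0.18 = $379.76
PFL insurance: $2,135.68 × 0.01 = $21.36
Medicare: $2,135.68 × 0.03 = $64.07
Wage garnishment: $2,135.68 × 0.02 = $42.71
Life insurance premium: $113.44
Total deductions = $25.92 + $179.33 + $21.10 + $379.76 + $21.36 + $64.07 + $42.71 + $113.44 = $847.69
Net pay = $2,135.68 − $847.69 = $1,287.99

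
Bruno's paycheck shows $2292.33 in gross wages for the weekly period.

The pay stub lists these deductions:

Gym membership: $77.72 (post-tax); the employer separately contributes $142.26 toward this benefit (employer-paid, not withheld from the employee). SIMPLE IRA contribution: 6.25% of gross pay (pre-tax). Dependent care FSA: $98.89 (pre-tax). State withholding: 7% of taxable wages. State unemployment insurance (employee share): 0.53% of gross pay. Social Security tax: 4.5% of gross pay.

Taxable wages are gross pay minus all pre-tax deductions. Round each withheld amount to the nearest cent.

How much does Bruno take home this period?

$1713.64

Dependent care FSA: $98.89
SIMPLE IRA contribution: $2292.33 × 0.0625 = $143.27
Pre-tax total = $98.89 + $143.27 = $242.16
Taxable wages = $2292.33 − $242.16 = $2050.17
State withholding: $2050.17 × 0.07 = $143.51
State unemployment insurance (employee share): $2292.33 × 0.0053 = $12.15
Social Security tax: $2292.33 × 0.045 = $103.15
Gym membership: $77.72
(Employer's $142.26 toward gym membership is not withheld from the employee.)
Total deductions = $98.89 + $143.27 + $143.51 + $12.15 + $103.15 + $77.72 = $578.69
Net pay = $2292.33 − $578.69 = $1713.64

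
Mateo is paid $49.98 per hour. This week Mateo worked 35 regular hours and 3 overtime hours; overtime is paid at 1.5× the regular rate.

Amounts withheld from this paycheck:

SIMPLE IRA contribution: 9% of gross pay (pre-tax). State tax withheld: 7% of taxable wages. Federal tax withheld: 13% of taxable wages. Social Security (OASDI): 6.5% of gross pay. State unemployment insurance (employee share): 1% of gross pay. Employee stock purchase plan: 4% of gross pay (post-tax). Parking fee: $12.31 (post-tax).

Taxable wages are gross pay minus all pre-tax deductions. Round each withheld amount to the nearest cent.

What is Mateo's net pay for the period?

Regular pay: 35 × $49.98 = $1,749.30
Overtime pay: 3 × $49.98 × 1.5 = $224.91
Gross pay = $1,749.30 + $224.91 = $1,974.21
SIMPLE IRA contribution: $1,974.21 × 0.09 = $177.68
Taxable wages = $1,974.21 − $177.68 = $1,796.53
Federal tax withheld: $1,796.53 × 0.13 = $233.55
State tax withheld: $1,796.53 × 0.07 = $125.76
Social Security (OASDI): $1,974.21 × 0.065 = $128.32
State unemployment insurance (employee share): $1,974.21 × 0.01 = $19.74
Employee stock purchase plan: $1,974.21 × 0.04 = $78.97
Parking fee: $12.31
Total deductions = $177.68 + $233.55 + $125.76 + $128.32 + $19.74 + $78.97 + $12.31 = $776.33
Net pay = $1,974.21 − $776.33 = $1,197.88

$1,197.88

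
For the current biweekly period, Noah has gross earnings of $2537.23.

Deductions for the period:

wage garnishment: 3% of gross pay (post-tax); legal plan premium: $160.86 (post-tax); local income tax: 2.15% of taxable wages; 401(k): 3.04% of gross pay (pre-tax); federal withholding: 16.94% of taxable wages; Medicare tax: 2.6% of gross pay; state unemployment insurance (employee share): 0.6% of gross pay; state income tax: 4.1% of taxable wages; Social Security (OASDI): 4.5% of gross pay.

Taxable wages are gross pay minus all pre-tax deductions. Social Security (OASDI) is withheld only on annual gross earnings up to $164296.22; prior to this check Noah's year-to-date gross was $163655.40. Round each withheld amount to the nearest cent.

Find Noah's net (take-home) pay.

$1542.60

401(k): $2537.23 × 0.0304 = $77.13
Taxable wages = $2537.23 − $77.13 = $2460.10
State income tax: $2460.10 × 0.041 = $100.86
Local income tax: $2460.10 × 0.0215 = $52.89
Federal withholding: $2460.10 × 0.1694 = $416.74
State unemployment insurance (employee share): $2537.23 × 0.006 = $15.22
Social Security (OASDI): only $164296.22 − $163655.40 = $640.82 of this check is subject → $640.82 × 0.045 = $28.84
Medicare tax: $2537.23 × 0.026 = $65.97
Wage garnishment: $2537.23 × 0.03 = $76.12
Legal plan premium: $160.86
Total deductions = $77.13 + $100.86 + $52.89 + $416.74 + $15.22 + $28.84 + $65.97 + $76.12 + $160.86 = $994.63
Net pay = $2537.23 − $994.63 = $1542.60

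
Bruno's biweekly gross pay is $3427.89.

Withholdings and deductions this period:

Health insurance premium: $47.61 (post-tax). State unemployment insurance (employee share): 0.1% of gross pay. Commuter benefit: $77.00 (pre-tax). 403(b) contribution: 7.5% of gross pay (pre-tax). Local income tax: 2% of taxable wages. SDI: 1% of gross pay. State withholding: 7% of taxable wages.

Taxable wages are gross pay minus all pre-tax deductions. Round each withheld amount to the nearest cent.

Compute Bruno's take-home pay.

Commuter benefit: $77.00
403(b) contribution: $3427.89 × 0.075 = $257.09
Pre-tax total = $77.00 + $257.09 = $334.09
Taxable wages = $3427.89 − $334.09 = $3093.80
State withholding: $3093.80 × 0.07 = $216.57
Local income tax: $3093.80 × 0.02 = $61.88
State unemployment insurance (employee share): $3427.89 × 0.001 = $3.43
SDI: $3427.89 × 0.01 = $34.28
Health insurance premium: $47.61
Total deductions = $77.00 + $257.09 + $216.57 + $61.88 + $3.43 + $34.28 + $47.61 = $697.86
Net pay = $3427.89 − $697.86 = $2730.03

$2730.03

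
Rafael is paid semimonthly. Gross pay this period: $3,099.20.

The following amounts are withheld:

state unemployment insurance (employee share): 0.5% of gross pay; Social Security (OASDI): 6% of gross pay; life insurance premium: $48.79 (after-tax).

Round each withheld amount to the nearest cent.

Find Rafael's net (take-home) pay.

$2,848.96

State unemployment insurance (employee share): $3,099.20 × 0.005 = $15.50
Social Security (OASDI): $3,099.20 × 0.06 = $185.95
Life insurance premium: $48.79
Total deductions = $15.50 + $185.95 + $48.79 = $250.24
Net pay = $3,099.20 − $250.24 = $2,848.96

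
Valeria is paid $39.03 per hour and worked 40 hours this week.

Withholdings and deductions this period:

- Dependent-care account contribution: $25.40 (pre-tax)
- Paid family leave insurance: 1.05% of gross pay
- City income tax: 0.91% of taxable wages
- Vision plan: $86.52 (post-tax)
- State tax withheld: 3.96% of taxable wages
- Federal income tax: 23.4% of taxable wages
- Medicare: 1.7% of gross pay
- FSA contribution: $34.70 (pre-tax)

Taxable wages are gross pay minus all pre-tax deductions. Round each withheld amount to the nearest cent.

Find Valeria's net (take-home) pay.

$947.29

Gross pay: 40 × $39.03 = $1,561.20
FSA contribution: $34.70
Dependent-care account contribution: $25.40
Pre-tax total = $34.70 + $25.40 = $60.10
Taxable wages = $1,561.20 − $60.10 = $1,501.10
Federal income tax: $1,501.10 × 0.234 = $351.26
State tax withheld: $1,501.10 × 0.0396 = $59.44
City income tax: $1,501.10 × 0.0091 = $13.66
Paid family leave insurance: $1,561.20 × 0.0105 = $16.39
Medicare: $1,561.20 × 0.017 = $26.54
Vision plan: $86.52
Total deductions = $34.70 + $25.40 + $351.26 + $59.44 + $13.66 + $16.39 + $26.54 + $86.52 = $613.91
Net pay = $1,561.20 − $613.91 = $947.29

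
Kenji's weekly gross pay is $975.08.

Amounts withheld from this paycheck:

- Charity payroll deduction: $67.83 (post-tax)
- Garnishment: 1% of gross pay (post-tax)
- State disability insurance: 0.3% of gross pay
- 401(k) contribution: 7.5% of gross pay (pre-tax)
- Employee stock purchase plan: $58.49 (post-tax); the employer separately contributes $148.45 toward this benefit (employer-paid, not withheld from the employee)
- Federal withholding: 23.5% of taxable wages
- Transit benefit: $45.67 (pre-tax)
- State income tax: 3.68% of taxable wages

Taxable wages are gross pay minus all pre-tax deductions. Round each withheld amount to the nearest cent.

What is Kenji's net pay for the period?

Transit benefit: $45.67
401(k) contribution: $975.08 × 0.075 = $73.13
Pre-tax total = $45.67 + $73.13 = $118.80
Taxable wages = $975.08 − $118.80 = $856.28
Federal withholding: $856.28 × 0.235 = $201.23
State income tax: $856.28 × 0.0368 = $31.51
State disability insurance: $975.08 × 0.003 = $2.93
Charity payroll deduction: $67.83
Garnishment: $975.08 × 0.01 = $9.75
Employee stock purchase plan: $58.49
(Employer's $148.45 toward employee stock purchase plan is not withheld from the employee.)
Total deductions = $45.67 + $73.13 + $201.23 + $31.51 + $2.93 + $67.83 + $9.75 + $58.49 = $490.54
Net pay = $975.08 − $490.54 = $484.54

$484.54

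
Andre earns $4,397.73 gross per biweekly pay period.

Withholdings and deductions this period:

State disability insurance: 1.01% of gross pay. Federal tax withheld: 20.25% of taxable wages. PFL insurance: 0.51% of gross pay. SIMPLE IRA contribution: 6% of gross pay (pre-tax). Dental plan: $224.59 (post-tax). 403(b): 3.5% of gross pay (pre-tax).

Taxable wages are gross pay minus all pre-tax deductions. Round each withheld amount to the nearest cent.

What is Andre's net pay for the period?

403(b): $4,397.73 × 0.035 = $153.92
SIMPLE IRA contribution: $4,397.73 × 0.06 = $263.86
Pre-tax total = $153.92 + $263.86 = $417.78
Taxable wages = $4,397.73 − $417.78 = $3,979.95
Federal tax withheld: $3,979.95 × 0.2025 = $805.94
State disability insurance: $4,397.73 × 0.0101 = $44.42
PFL insurance: $4,397.73 × 0.0051 = $22.43
Dental plan: $224.59
Total deductions = $153.92 + $263.86 + $805.94 + $44.42 + $22.43 + $224.59 = $1,515.16
Net pay = $4,397.73 − $1,515.16 = $2,882.57

$2,882.57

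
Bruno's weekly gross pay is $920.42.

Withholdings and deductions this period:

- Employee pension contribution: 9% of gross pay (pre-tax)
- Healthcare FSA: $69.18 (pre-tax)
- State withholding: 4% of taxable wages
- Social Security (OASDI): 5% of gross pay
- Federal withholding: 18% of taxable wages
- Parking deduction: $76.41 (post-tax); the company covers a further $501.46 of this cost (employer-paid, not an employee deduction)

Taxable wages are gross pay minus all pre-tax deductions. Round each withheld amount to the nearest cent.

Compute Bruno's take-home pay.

$476.92

Healthcare FSA: $69.18
Employee pension contribution: $920.42 × 0.09 = $82.84
Pre-tax total = $69.18 + $82.84 = $152.02
Taxable wages = $920.42 − $152.02 = $768.40
Federal withholding: $768.40 × 0.18 = $138.31
State withholding: $768.40 × 0.04 = $30.74
Social Security (OASDI): $920.42 × 0.05 = $46.02
Parking deduction: $76.41
(Employer's $501.46 toward parking deduction is not withheld from the employee.)
Total deductions = $69.18 + $82.84 + $138.31 + $30.74 + $46.02 + $76.41 = $443.50
Net pay = $920.42 − $443.50 = $476.92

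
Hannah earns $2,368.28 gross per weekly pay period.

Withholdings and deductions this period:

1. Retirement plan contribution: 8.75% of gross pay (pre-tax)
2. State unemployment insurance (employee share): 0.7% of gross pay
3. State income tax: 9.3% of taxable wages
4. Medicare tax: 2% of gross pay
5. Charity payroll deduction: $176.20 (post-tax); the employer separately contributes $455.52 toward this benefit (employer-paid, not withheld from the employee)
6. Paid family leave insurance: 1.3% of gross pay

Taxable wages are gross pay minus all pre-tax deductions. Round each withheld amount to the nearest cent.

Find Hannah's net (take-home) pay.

$1,689.14

Retirement plan contribution: $2,368.28 × 0.0875 = $207.22
Taxable wages = $2,368.28 − $207.22 = $2,161.06
State income tax: $2,161.06 × 0.093 = $200.98
Medicare tax: $2,368.28 × 0.02 = $47.37
Paid family leave insurance: $2,368.28 × 0.013 = $30.79
State unemployment insurance (employee share): $2,368.28 × 0.007 = $16.58
Charity payroll deduction: $176.20
(Employer's $455.52 toward charity payroll deduction is not withheld from the employee.)
Total deductions = $207.22 + $200.98 + $47.37 + $30.79 + $16.58 + $176.20 = $679.14
Net pay = $2,368.28 − $679.14 = $1,689.14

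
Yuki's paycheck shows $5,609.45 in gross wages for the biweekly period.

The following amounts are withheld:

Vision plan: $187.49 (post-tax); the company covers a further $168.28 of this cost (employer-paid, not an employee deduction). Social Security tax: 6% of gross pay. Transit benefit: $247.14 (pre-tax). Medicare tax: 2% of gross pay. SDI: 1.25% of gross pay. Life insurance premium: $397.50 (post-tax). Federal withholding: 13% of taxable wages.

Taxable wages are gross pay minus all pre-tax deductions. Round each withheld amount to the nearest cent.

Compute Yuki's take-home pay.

$3,561.34

Transit benefit: $247.14
Taxable wages = $5,609.45 − $247.14 = $5,362.31
Federal withholding: $5,362.31 × 0.13 = $697.10
Medicare tax: $5,609.45 × 0.02 = $112.19
Social Security tax: $5,609.45 × 0.06 = $336.57
SDI: $5,609.45 × 0.0125 = $70.12
Life insurance premium: $397.50
Vision plan: $187.49
(Employer's $168.28 toward vision plan is not withheld from the employee.)
Total deductions = $247.14 + $697.10 + $112.19 + $336.57 + $70.12 + $397.50 + $187.49 = $2,048.11
Net pay = $5,609.45 − $2,048.11 = $3,561.34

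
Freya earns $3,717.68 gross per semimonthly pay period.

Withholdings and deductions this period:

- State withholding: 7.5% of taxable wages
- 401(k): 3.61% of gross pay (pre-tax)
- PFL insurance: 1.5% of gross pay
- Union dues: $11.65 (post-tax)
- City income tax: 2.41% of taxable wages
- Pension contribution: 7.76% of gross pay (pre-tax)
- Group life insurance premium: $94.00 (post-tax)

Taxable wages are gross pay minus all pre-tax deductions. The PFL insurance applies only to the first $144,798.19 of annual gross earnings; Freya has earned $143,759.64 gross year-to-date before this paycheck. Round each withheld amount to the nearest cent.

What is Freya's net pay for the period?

401(k): $3,717.68 × 0.0361 = $134.21
Pension contribution: $3,717.68 × 0.0776 = $288.49
Pre-tax total = $134.21 + $288.49 = $422.70
Taxable wages = $3,717.68 − $422.70 = $3,294.98
City income tax: $3,294.98 × 0.0241 = $79.41
State withholding: $3,294.98 × 0.075 = $247.12
PFL insurance: only $144,798.19 − $143,759.64 = $1,038.55 of this check is subject → $1,038.55 × 0.015 = $15.58
Union dues: $11.65
Group life insurance premium: $94.00
Total deductions = $134.21 + $288.49 + $79.41 + $247.12 + $15.58 + $11.65 + $94.00 = $870.46
Net pay = $3,717.68 − $870.46 = $2,847.22

$2,847.22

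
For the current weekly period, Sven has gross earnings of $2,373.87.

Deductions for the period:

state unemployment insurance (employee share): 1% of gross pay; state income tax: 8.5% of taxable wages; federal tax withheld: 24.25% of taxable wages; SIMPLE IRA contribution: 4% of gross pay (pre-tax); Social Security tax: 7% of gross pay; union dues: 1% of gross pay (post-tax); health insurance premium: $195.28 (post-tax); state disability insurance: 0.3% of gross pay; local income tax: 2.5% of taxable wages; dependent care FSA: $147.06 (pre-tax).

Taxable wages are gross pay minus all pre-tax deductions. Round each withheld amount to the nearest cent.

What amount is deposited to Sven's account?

SIMPLE IRA contribution: $2,373.87 × 0.04 = $94.95
Dependent care FSA: $147.06
Pre-tax total = $94.95 + $147.06 = $242.01
Taxable wages = $2,373.87 − $242.01 = $2,131.86
State income tax: $2,131.86 × 0.085 = $181.21
Federal tax withheld: $2,131.86 × 0.2425 = $516.98
Local income tax: $2,131.86 × 0.025 = $53.30
Social Security tax: $2,373.87 × 0.07 = $166.17
State unemployment insurance (employee share): $2,373.87 × 0.01 = $23.74
State disability insurance: $2,373.87 × 0.003 = $7.12
Health insurance premium: $195.28
Union dues: $2,373.87 × 0.01 = $23.74
Total deductions = $94.95 + $147.06 + $181.21 + $516.98 + $53.30 + $166.17 + $23.74 + $7.12 + $195.28 + $23.74 = $1,409.55
Net pay = $2,373.87 − $1,409.55 = $964.32

$964.32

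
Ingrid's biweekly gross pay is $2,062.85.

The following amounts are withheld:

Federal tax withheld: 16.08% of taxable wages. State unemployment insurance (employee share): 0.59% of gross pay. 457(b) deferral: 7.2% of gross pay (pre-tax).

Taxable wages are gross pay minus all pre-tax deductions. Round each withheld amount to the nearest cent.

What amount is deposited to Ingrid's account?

$1,594.33

457(b) deferral: $2,062.85 × 0.072 = $148.53
Taxable wages = $2,062.85 − $148.53 = $1,914.32
Federal tax withheld: $1,914.32 × 0.1608 = $307.82
State unemployment insurance (employee share): $2,062.85 × 0.0059 = $12.17
Total deductions = $148.53 + $307.82 + $12.17 = $468.52
Net pay = $2,062.85 − $468.52 = $1,594.33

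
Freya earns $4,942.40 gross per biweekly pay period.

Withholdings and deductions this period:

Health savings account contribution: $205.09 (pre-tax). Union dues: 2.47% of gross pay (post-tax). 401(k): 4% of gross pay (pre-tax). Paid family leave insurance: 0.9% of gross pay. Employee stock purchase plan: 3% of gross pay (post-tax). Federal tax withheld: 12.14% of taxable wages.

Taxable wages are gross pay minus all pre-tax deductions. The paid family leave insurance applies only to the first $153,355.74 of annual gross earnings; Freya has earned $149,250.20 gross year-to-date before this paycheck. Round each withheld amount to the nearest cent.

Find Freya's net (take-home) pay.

$3,681.20

Health savings account contribution: $205.09
401(k): $4,942.40 × 0.04 = $197.70
Pre-tax total = $205.09 + $197.70 = $402.79
Taxable wages = $4,942.40 − $402.79 = $4,539.61
Federal tax withheld: $4,539.61 × 0.1214 = $551.11
Paid family leave insurance: only $153,355.74 − $149,250.20 = $4,105.54 of this check is subject → $4,105.54 × 0.009 = $36.95
Employee stock purchase plan: $4,942.40 × 0.03 = $148.27
Union dues: $4,942.40 × 0.0247 = $122.08
Total deductions = $205.09 + $197.70 + $551.11 + $36.95 + $148.27 + $122.08 = $1,261.20
Net pay = $4,942.40 − $1,261.20 = $3,681.20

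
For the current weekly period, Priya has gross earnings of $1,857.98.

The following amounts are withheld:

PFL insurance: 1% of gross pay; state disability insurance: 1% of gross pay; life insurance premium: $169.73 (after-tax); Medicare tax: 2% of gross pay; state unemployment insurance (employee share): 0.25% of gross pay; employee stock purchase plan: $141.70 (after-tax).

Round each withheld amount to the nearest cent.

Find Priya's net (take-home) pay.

State unemployment insurance (employee share): $1,857.98 × 0.0025 = $4.64
PFL insurance: $1,857.98 × 0.01 = $18.58
State disability insurance: $1,857.98 × 0.01 = $18.58
Medicare tax: $1,857.98 × 0.02 = $37.16
Life insurance premium: $169.73
Employee stock purchase plan: $141.70
Total deductions = $4.64 + $18.58 + $18.58 + $37.16 + $169.73 + $141.70 = $390.39
Net pay = $1,857.98 − $390.39 = $1,467.59

$1,467.59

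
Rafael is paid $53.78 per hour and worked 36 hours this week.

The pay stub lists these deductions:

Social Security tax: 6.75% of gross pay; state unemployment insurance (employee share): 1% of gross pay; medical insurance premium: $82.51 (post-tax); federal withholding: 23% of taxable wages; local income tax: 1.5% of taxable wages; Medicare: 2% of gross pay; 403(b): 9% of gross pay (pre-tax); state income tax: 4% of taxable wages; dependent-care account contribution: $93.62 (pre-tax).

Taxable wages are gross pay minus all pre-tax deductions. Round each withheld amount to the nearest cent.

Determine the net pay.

$921.49

Gross pay: 36 × $53.78 = $1936.08
403(b): $1936.08 × 0.09 = $174.25
Dependent-care account contribution: $93.62
Pre-tax total = $174.25 + $93.62 = $267.87
Taxable wages = $1936.08 − $267.87 = $1668.21
Local income tax: $1668.21 × 0.015 = $25.02
State income tax: $1668.21 × 0.04 = $66.73
Federal withholding: $1668.21 × 0.23 = $383.69
Social Security tax: $1936.08 × 0.0675 = $130.69
Medicare: $1936.08 × 0.02 = $38.72
State unemployment insurance (employee share): $1936.08 × 0.01 = $19.36
Medical insurance premium: $82.51
Total deductions = $174.25 + $93.62 + $25.02 + $66.73 + $383.69 + $130.69 + $38.72 + $19.36 + $82.51 = $1014.59
Net pay = $1936.08 − $1014.59 = $921.49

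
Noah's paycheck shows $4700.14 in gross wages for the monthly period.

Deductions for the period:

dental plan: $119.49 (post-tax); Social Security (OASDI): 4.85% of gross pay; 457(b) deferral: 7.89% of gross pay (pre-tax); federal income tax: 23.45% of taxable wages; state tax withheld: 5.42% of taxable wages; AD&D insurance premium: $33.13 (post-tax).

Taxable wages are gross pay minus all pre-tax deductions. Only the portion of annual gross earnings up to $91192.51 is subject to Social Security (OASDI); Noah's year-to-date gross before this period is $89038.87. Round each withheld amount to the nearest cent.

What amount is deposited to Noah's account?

$2822.36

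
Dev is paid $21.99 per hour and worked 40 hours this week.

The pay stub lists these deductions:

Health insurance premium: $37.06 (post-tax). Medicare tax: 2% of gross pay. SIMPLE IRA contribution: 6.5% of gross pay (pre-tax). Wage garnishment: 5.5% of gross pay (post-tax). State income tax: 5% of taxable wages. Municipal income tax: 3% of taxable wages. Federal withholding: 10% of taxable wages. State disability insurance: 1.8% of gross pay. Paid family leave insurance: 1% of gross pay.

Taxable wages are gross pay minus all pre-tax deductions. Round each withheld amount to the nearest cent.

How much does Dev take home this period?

$546.74

Gross pay: 40 × $21.99 = $879.60
SIMPLE IRA contribution: $879.60 × 0.065 = $57.17
Taxable wages = $879.60 − $57.17 = $822.43
Municipal income tax: $822.43 × 0.03 = $24.67
State income tax: $822.43 × 0.05 = $41.12
Federal withholding: $822.43 × 0.1 = $82.24
State disability insurance: $879.60 × 0.018 = $15.83
Medicare tax: $879.60 × 0.02 = $17.59
Paid family leave insurance: $879.60 × 0.01 = $8.80
Health insurance premium: $37.06
Wage garnishment: $879.60 × 0.055 = $48.38
Total deductions = $57.17 + $24.67 + $41.12 + $82.24 + $15.83 + $17.59 + $8.80 + $37.06 + $48.38 = $332.86
Net pay = $879.60 − $332.86 = $546.74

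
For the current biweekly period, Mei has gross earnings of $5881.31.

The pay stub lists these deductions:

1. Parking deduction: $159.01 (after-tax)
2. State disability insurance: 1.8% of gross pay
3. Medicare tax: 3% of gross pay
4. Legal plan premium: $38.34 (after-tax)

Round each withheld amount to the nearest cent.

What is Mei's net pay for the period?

Medicare tax: $5881.31 × 0.03 = $176.44
State disability insurance: $5881.31 × 0.018 = $105.86
Legal plan premium: $38.34
Parking deduction: $159.01
Total deductions = $176.44 + $105.86 + $38.34 + $159.01 = $479.65
Net pay = $5881.31 − $479.65 = $5401.66

$5401.66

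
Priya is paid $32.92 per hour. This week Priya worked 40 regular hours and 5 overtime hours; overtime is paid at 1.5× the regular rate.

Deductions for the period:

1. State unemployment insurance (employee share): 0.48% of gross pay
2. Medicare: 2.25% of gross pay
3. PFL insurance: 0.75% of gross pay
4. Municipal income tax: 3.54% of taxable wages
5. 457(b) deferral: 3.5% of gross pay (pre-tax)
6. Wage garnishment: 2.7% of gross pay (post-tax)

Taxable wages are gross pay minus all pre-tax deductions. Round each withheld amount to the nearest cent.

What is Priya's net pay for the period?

Regular pay: 40 × $32.92 = $1,316.80
Overtime pay: 5 × $32.92 × 1.5 = $246.90
Gross pay = $1,316.80 + $246.90 = $1,563.70
457(b) deferral: $1,563.70 × 0.035 = $54.73
Taxable wages = $1,563.70 − $54.73 = $1,508.97
Municipal income tax: $1,508.97 × 0.0354 = $53.42
PFL insurance: $1,563.70 × 0.0075 = $11.73
Medicare: $1,563.70 × 0.0225 = $35.18
State unemployment insurance (employee share): $1,563.70 × 0.0048 = $7.51
Wage garnishment: $1,563.70 × 0.027 = $42.22
Total deductions = $54.73 + $53.42 + $11.73 + $35.18 + $7.51 + $42.22 = $204.79
Net pay = $1,563.70 − $204.79 = $1,358.91

$1,358.91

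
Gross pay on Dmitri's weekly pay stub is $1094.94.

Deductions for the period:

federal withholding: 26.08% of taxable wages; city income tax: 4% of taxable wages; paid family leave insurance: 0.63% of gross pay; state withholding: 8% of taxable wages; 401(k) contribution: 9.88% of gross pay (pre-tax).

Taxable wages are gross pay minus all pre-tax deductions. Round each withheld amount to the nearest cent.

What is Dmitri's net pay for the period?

401(k) contribution: $1094.94 × 0.0988 = $108.18
Taxable wages = $1094.94 − $108.18 = $986.76
City income tax: $986.76 × 0.04 = $39.47
State withholding: $986.76 × 0.08 = $78.94
Federal withholding: $986.76 × 0.2608 = $257.35
Paid family leave insurance: $1094.94 × 0.0063 = $6.90
Total deductions = $108.18 + $39.47 + $78.94 + $257.35 + $6.90 = $490.84
Net pay = $1094.94 − $490.84 = $604.10

$604.10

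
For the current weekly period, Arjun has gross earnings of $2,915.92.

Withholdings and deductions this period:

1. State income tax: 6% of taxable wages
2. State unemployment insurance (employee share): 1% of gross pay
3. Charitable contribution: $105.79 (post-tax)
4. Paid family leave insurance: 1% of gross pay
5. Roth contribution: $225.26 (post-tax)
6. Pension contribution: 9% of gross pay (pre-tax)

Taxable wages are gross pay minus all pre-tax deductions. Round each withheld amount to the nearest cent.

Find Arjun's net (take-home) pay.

$2,104.91

Pension contribution: $2,915.92 × 0.09 = $262.43
Taxable wages = $2,915.92 − $262.43 = $2,653.49
State income tax: $2,653.49 × 0.06 = $159.21
Paid family leave insurance: $2,915.92 × 0.01 = $29.16
State unemployment insurance (employee share): $2,915.92 × 0.01 = $29.16
Roth contribution: $225.26
Charitable contribution: $105.79
Total deductions = $262.43 + $159.21 + $29.16 + $29.16 + $225.26 + $105.79 = $811.01
Net pay = $2,915.92 − $811.01 = $2,104.91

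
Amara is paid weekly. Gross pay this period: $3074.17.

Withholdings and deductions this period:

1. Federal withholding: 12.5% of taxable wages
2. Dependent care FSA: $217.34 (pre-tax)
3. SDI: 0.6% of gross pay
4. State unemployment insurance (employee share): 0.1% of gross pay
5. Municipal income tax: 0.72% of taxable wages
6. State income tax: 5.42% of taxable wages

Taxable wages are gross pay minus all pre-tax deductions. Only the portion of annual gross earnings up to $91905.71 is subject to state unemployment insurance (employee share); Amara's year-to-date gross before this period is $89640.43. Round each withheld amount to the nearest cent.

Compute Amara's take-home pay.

$2303.60

Dependent care FSA: $217.34
Taxable wages = $3074.17 − $217.34 = $2856.83
Municipal income tax: $2856.83 × 0.0072 = $20.57
State income tax: $2856.83 × 0.0542 = $154.84
Federal withholding: $2856.83 × 0.125 = $357.10
State unemployment insurance (employee share): only $91905.71 − $89640.43 = $2265.28 of this check is subject → $2265.28 × 0.001 = $2.27
SDI: $3074.17 × 0.006 = $18.45
Total deductions = $217.34 + $20.57 + $154.84 + $357.10 + $2.27 + $18.45 = $770.57
Net pay = $3074.17 − $770.57 = $2303.60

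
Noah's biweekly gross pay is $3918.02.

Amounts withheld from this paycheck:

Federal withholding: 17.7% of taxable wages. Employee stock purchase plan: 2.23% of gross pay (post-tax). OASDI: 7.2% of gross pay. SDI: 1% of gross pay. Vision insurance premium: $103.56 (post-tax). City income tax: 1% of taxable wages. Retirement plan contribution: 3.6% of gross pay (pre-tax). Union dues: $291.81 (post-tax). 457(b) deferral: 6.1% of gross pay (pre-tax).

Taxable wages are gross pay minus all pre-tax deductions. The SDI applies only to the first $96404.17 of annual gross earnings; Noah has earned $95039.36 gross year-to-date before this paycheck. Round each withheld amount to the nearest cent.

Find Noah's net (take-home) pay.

$2097.88

457(b) deferral: $3918.02 × 0.061 = $239.00
Retirement plan contribution: $3918.02 × 0.036 = $141.05
Pre-tax total = $239.00 + $141.05 = $380.05
Taxable wages = $3918.02 − $380.05 = $3537.97
Federal withholding: $3537.97 × 0.177 = $626.22
City income tax: $3537.97 × 0.01 = $35.38
SDI: only $96404.17 − $95039.36 = $1364.81 of this check is subject → $1364.81 × 0.01 = $13.65
OASDI: $3918.02 × 0.072 = $282.10
Vision insurance premium: $103.56
Union dues: $291.81
Employee stock purchase plan: $3918.02 × 0.0223 = $87.37
Total deductions = $239.00 + $141.05 + $626.22 + $35.38 + $13.65 + $282.10 + $103.56 + $291.81 + $87.37 = $1820.14
Net pay = $3918.02 − $1820.14 = $2097.88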